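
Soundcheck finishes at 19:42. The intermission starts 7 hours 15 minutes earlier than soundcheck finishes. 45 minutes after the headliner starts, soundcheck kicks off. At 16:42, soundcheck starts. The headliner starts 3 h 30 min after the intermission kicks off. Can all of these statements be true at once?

Yes

The intermission starts at 19:42 − 435 min = 12:27.
The headliner starts at 12:27 + 210 min = 15:57.
Soundcheck starts at 15:57 + 45 min = 16:42.
That matches the stated 16:42, so the schedule is consistent.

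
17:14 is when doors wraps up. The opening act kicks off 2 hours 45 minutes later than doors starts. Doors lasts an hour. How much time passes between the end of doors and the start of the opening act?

1 hour 45 minutes

Doors starts at 17:14 − 60 min = 16:14.
The opening act starts at 16:14 + 165 min = 18:59.
From 17:14 to 18:59 is 1 hour 45 minutes.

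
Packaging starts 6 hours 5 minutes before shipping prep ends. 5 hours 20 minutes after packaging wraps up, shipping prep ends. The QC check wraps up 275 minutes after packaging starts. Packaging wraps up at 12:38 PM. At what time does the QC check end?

Shipping prep ends at 12:38 PM + 320 min = 5:58 PM.
Packaging starts at 5:58 PM − 365 min = 11:53 AM.
The QC check ends at 11:53 AM + 275 min = 4:28 PM.

4:28 PM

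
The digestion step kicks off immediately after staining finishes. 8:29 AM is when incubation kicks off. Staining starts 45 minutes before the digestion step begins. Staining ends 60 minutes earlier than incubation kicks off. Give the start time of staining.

Staining ends at 8:29 AM − 60 min = 7:29 AM.
So the digestion step starts at 7:29 AM.
Staining starts at 7:29 AM − 45 min = 6:44 AM.

6:44 AM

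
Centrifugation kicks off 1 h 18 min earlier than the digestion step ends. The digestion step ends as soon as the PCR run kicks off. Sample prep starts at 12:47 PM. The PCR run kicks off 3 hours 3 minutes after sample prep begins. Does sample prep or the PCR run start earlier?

The PCR run starts at 12:47 PM + 183 min = 3:50 PM.
Sample prep starts at 12:47 PM and the PCR run starts at 3:50 PM, so sample prep is first.

sample prep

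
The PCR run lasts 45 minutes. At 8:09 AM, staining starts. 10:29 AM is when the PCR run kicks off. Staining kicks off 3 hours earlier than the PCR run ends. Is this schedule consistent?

No

The PCR run ends at 10:29 AM + 45 min = 11:14 AM.
Staining starts at 11:14 AM − 180 min = 8:14 AM.
But staining is also said to start at 8:09 AM — a 5-minute conflict.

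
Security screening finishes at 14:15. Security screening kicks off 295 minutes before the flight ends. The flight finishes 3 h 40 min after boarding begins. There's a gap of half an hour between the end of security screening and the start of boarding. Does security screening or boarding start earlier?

security screening

Boarding starts at 14:15 + 30 min = 14:45.
The flight ends at 14:45 + 220 min = 18:25.
Security screening starts at 18:25 − 295 min = 13:30.
Security screening starts at 13:30 and boarding starts at 14:45, so security screening is first.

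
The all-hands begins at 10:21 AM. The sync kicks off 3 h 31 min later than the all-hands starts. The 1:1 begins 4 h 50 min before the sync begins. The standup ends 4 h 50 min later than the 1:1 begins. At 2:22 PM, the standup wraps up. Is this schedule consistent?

No

The sync starts at 10:21 AM + 211 min = 1:52 PM.
The 1:1 starts at 1:52 PM − 290 min = 9:02 AM.
The standup ends at 9:02 AM + 290 min = 1:52 PM.
But the standup is also said to end at 2:22 PM — a 30-minute conflict.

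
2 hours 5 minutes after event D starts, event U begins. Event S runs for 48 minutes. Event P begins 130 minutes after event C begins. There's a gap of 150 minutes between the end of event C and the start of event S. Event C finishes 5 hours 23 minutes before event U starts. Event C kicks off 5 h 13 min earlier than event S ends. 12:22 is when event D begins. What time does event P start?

09:19

Event U starts at 12:22 + 125 min = 14:27.
Event C ends at 14:27 − 323 min = 09:04.
Event S starts at 09:04 + 150 min = 11:34.
Event S ends at 11:34 + 48 min = 12:22.
Event C starts at 12:22 − 313 min = 07:09.
Event P starts at 07:09 + 130 min = 09:19.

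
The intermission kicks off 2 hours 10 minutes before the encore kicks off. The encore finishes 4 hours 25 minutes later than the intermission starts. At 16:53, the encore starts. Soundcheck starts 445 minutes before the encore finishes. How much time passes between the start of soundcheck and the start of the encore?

5 h 10 min

The intermission starts at 16:53 − 130 min = 14:43.
The encore ends at 14:43 + 265 min = 19:08.
Soundcheck starts at 19:08 − 445 min = 11:43.
From 11:43 to 16:53 is 5 h 10 min.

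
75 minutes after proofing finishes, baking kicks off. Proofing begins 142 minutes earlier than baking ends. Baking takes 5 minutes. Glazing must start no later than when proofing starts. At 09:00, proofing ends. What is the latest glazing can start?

Baking starts at 09:00 + 75 min = 10:15.
Baking ends at 10:15 + 5 min = 10:20.
Proofing starts at 10:20 − 142 min = 07:58.
Glazing is bounded by proofing, so the latest it can start is 07:58.

07:58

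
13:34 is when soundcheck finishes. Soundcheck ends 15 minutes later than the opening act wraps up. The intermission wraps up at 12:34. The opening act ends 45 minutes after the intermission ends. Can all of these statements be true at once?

The opening act ends at 12:34 + 45 min = 13:19.
Soundcheck ends at 13:19 + 15 min = 13:34.
That matches the stated 13:34, so the schedule is consistent.

Yes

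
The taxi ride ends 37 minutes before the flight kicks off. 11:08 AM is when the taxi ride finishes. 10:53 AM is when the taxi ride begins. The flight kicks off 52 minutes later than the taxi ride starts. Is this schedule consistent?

The flight starts at 10:53 AM + 52 min = 11:45 AM.
The taxi ride ends at 11:45 AM − 37 min = 11:08 AM.
That matches the stated 11:08 AM, so the schedule is consistent.

Yes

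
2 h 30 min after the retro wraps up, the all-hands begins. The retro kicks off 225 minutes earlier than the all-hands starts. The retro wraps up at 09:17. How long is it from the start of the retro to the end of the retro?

The all-hands starts at 09:17 + 150 min = 11:47.
The retro starts at 11:47 − 225 min = 08:02.
From 08:02 to 09:17 is 1 hour 15 minutes.

1 hour 15 minutes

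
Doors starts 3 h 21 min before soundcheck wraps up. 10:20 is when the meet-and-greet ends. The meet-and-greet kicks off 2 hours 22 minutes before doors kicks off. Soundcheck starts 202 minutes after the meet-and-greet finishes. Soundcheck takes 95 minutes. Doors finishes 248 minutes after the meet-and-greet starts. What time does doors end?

13:42

Soundcheck starts at 10:20 + 202 min = 13:42.
Soundcheck ends at 13:42 + 95 min = 15:17.
Doors starts at 15:17 − 201 min = 11:56.
The meet-and-greet starts at 11:56 − 142 min = 09:34.
Doors ends at 09:34 + 248 min = 13:42.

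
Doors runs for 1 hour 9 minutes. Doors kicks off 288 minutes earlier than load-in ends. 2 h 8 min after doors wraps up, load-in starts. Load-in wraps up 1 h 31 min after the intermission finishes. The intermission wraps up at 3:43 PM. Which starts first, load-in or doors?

doors

Load-in ends at 3:43 PM + 91 min = 5:14 PM.
Doors starts at 5:14 PM − 288 min = 12:26 PM.
Doors ends at 12:26 PM + 69 min = 1:35 PM.
Load-in starts at 1:35 PM + 128 min = 3:43 PM.
Load-in starts at 3:43 PM and doors starts at 12:26 PM, so doors is first.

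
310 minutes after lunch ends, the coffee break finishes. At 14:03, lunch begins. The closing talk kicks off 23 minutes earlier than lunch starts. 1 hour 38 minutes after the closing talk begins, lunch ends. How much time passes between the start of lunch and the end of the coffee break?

The closing talk starts at 14:03 − 23 min = 13:40.
Lunch ends at 13:40 + 98 min = 15:18.
The coffee break ends at 15:18 + 310 min = 20:28.
From 14:03 to 20:28 is 6 h 25 min.

6 h 25 min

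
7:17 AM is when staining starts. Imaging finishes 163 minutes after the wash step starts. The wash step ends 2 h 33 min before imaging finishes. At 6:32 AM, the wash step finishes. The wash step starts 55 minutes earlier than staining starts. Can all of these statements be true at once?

Yes

The wash step starts at 7:17 AM − 55 min = 6:22 AM.
Imaging ends at 6:22 AM + 163 min = 9:05 AM.
The wash step ends at 9:05 AM − 153 min = 6:32 AM.
That matches the stated 6:32 AM, so the schedule is consistent.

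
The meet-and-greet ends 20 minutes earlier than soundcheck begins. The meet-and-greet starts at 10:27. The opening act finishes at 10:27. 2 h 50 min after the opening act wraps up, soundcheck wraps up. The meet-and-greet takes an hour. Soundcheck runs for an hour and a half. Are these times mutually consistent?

Yes

Soundcheck ends at 10:27 + 170 min = 13:17.
Soundcheck starts at 13:17 − 90 min = 11:47.
The meet-and-greet ends at 11:47 − 20 min = 11:27.
The meet-and-greet starts at 11:27 − 60 min = 10:27.
That matches the stated 10:27, so the schedule is consistent.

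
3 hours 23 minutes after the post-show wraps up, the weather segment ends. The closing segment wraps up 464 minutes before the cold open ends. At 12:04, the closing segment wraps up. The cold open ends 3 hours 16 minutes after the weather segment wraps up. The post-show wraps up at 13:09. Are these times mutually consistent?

Yes

The weather segment ends at 13:09 + 203 min = 16:32.
The cold open ends at 16:32 + 196 min = 19:48.
The closing segment ends at 19:48 − 464 min = 12:04.
That matches the stated 12:04, so the schedule is consistent.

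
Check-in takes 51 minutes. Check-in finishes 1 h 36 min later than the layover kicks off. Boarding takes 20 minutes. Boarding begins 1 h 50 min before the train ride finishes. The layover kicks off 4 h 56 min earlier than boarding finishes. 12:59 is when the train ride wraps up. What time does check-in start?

07:18

Boarding starts at 12:59 − 110 min = 11:09.
Boarding ends at 11:09 + 20 min = 11:29.
The layover starts at 11:29 − 296 min = 06:33.
Check-in ends at 06:33 + 96 min = 08:09.
Check-in starts at 08:09 − 51 min = 07:18.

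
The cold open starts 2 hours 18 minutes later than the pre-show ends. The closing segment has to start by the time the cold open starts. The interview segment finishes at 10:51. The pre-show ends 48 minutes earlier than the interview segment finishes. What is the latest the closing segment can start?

12:21

The pre-show ends at 10:51 − 48 min = 10:03.
The cold open starts at 10:03 + 138 min = 12:21.
The closing segment is bounded by the cold open, so the latest it can start is 12:21.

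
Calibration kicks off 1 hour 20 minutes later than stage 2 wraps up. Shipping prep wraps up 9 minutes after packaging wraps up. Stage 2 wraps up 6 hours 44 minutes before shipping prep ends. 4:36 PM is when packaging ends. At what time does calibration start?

Shipping prep ends at 4:36 PM + 9 min = 4:45 PM.
Stage 2 ends at 4:45 PM − 404 min = 10:01 AM.
Calibration starts at 10:01 AM + 80 min = 11:21 AM.

11:21 AM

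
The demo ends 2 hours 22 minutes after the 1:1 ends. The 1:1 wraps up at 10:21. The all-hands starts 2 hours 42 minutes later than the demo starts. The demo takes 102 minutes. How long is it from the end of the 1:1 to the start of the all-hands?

3 h 22 min

The demo ends at 10:21 + 142 min = 12:43.
The demo starts at 12:43 − 102 min = 11:01.
The all-hands starts at 11:01 + 162 min = 13:43.
From 10:21 to 13:43 is 3 h 22 min.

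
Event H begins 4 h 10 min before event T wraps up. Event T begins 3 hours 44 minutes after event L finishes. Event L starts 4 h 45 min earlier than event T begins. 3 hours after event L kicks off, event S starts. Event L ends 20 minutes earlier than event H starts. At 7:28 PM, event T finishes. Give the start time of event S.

Event H starts at 7:28 PM − 250 min = 3:18 PM.
Event L ends at 3:18 PM − 20 min = 2:58 PM.
Event T starts at 2:58 PM + 224 min = 6:42 PM.
Event L starts at 6:42 PM − 285 min = 1:57 PM.
Event S starts at 1:57 PM + 180 min = 4:57 PM.

4:57 PM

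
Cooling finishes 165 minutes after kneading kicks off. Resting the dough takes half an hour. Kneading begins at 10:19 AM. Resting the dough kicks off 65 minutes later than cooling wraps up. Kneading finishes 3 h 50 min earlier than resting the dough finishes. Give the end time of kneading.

10:49 AM

Cooling ends at 10:19 AM + 165 min = 1:04 PM.
Resting the dough starts at 1:04 PM + 65 min = 2:09 PM.
Resting the dough ends at 2:09 PM + 30 min = 2:39 PM.
Kneading ends at 2:39 PM − 230 min = 10:49 AM.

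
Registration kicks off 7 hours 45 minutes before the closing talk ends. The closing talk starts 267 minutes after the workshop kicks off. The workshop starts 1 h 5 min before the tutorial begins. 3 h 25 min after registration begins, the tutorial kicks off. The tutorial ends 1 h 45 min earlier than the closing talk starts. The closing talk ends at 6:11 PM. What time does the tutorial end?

3:28 PM

Registration starts at 6:11 PM − 465 min = 10:26 AM.
The tutorial starts at 10:26 AM + 205 min = 1:51 PM.
The workshop starts at 1:51 PM − 65 min = 12:46 PM.
The closing talk starts at 12:46 PM + 267 min = 5:13 PM.
The tutorial ends at 5:13 PM − 105 min = 3:28 PM.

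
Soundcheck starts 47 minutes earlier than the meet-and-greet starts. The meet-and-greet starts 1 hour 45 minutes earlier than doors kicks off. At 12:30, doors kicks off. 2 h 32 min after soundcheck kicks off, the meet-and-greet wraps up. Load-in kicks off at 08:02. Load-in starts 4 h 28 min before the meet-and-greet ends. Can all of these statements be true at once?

The meet-and-greet starts at 12:30 − 105 min = 10:45.
Soundcheck starts at 10:45 − 47 min = 09:58.
The meet-and-greet ends at 09:58 + 152 min = 12:30.
Load-in starts at 12:30 − 268 min = 08:02.
That matches the stated 08:02, so the schedule is consistent.

Yes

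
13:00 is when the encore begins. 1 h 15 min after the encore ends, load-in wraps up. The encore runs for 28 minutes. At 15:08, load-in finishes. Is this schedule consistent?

No

The encore ends at 13:00 + 28 min = 13:28.
Load-in ends at 13:28 + 75 min = 14:43.
But load-in is also said to end at 15:08 — a 25-minute conflict.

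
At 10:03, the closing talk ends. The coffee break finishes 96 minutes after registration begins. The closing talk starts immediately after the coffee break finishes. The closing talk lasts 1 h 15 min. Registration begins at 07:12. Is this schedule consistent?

The coffee break ends at 07:12 + 96 min = 08:48.
So the closing talk starts at 08:48.
The closing talk ends at 08:48 + 75 min = 10:03.
That matches the stated 10:03, so the schedule is consistent.

Yes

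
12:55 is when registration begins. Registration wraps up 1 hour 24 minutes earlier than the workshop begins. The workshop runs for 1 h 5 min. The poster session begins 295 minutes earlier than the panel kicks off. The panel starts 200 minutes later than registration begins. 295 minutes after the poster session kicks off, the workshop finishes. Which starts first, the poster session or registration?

The panel starts at 12:55 + 200 min = 16:15.
The poster session starts at 16:15 − 295 min = 11:20.
The poster session starts at 11:20 and registration starts at 12:55, so the poster session is first.

the poster session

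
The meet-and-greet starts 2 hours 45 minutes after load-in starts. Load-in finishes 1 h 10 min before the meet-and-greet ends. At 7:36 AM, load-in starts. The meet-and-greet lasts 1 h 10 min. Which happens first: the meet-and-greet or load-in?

The meet-and-greet starts at 7:36 AM + 165 min = 10:21 AM.
The meet-and-greet starts at 10:21 AM and load-in starts at 7:36 AM, so load-in is first.

load-in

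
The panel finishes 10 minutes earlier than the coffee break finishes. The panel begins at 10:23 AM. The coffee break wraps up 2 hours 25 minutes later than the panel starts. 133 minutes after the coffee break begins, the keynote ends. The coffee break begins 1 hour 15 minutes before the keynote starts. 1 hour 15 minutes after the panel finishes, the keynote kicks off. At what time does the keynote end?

The coffee break ends at 10:23 AM + 145 min = 12:48 PM.
The panel ends at 12:48 PM − 10 min = 12:38 PM.
The keynote starts at 12:38 PM + 75 min = 1:53 PM.
The coffee break starts at 1:53 PM − 75 min = 12:38 PM.
The keynote ends at 12:38 PM + 133 min = 2:51 PM.

2:51 PM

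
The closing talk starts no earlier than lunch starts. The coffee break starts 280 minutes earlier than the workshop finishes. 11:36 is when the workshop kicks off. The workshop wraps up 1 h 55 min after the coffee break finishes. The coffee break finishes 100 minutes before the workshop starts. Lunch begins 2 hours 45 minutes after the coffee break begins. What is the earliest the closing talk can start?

09:56

The coffee break ends at 11:36 − 100 min = 09:56.
The workshop ends at 09:56 + 115 min = 11:51.
The coffee break starts at 11:51 − 280 min = 07:11.
Lunch starts at 07:11 + 165 min = 09:56.
The closing talk is bounded by lunch, so the earliest it can start is 09:56.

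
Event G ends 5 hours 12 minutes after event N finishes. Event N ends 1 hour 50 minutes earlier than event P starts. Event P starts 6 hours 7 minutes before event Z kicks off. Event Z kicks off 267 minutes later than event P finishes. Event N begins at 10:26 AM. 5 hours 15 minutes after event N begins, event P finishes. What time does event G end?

5:23 PM

Event P ends at 10:26 AM + 315 min = 3:41 PM.
Event Z starts at 3:41 PM + 267 min = 8:08 PM.
Event P starts at 8:08 PM − 367 min = 2:01 PM.
Event N ends at 2:01 PM − 110 min = 12:11 PM.
Event G ends at 12:11 PM + 312 min = 5:23 PM.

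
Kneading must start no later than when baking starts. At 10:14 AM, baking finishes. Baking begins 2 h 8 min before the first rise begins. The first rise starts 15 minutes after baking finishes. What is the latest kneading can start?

The first rise starts at 10:14 AM + 15 min = 10:29 AM.
Baking starts at 10:29 AM − 128 min = 8:21 AM.
Kneading is bounded by baking, so the latest it can start is 8:21 AM.

8:21 AM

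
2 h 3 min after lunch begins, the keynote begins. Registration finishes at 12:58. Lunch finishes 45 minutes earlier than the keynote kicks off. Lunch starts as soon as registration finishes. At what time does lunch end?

Lunch starts at 12:58.
The keynote starts at 12:58 + 123 min = 15:01.
Lunch ends at 15:01 − 45 min = 14:16.

14:16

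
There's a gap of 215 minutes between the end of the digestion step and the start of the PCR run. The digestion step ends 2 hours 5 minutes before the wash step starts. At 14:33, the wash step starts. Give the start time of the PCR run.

The digestion step ends at 14:33 − 125 min = 12:28.
The PCR run starts at 12:28 + 215 min = 16:03.

16:03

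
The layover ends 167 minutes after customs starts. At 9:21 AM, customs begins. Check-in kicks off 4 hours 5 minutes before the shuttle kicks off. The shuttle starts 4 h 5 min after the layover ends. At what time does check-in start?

The layover ends at 9:21 AM + 167 min = 12:08 PM.
The shuttle starts at 12:08 PM + 245 min = 4:13 PM.
Check-in starts at 4:13 PM − 245 min = 12:08 PM.

12:08 PM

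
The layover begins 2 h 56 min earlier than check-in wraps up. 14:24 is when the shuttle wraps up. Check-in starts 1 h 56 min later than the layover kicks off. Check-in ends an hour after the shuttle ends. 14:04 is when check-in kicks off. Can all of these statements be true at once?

Check-in ends at 14:24 + 60 min = 15:24.
The layover starts at 15:24 − 176 min = 12:28.
Check-in starts at 12:28 + 116 min = 14:24.
But check-in is also said to start at 14:04 — a 20-minute conflict.

No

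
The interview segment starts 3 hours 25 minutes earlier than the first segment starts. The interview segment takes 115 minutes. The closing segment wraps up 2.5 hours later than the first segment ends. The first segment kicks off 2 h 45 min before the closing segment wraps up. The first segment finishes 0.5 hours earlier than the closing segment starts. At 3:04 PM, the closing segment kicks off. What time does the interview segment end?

12:49 PM

The first segment ends at 3:04 PM − 30 min = 2:34 PM.
The closing segment ends at 2:34 PM + 150 min = 5:04 PM.
The first segment starts at 5:04 PM − 165 min = 2:19 PM.
The interview segment starts at 2:19 PM − 205 min = 10:54 AM.
The interview segment ends at 10:54 AM + 115 min = 12:49 PM.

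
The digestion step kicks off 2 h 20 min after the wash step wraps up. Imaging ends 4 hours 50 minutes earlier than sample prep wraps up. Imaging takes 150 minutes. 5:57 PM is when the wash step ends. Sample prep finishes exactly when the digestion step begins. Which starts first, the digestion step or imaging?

The digestion step starts at 5:57 PM + 140 min = 8:17 PM.
So sample prep ends at 8:17 PM.
Imaging ends at 8:17 PM − 290 min = 3:27 PM.
Imaging starts at 3:27 PM − 150 min = 12:57 PM.
The digestion step starts at 8:17 PM and imaging starts at 12:57 PM, so imaging is first.

imaging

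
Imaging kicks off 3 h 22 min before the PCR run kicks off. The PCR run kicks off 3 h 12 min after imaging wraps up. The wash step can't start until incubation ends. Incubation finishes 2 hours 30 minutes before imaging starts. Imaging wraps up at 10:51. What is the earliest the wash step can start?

08:11

The PCR run starts at 10:51 + 192 min = 14:03.
Imaging starts at 14:03 − 202 min = 10:41.
Incubation ends at 10:41 − 150 min = 08:11.
The wash step is bounded by incubation, so the earliest it can start is 08:11.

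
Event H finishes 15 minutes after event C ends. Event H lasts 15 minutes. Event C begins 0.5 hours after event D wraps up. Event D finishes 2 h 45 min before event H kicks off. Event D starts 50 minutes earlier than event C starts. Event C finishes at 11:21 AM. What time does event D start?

8:16 AM

Event H ends at 11:21 AM + 15 min = 11:36 AM.
Event H starts at 11:36 AM − 15 min = 11:21 AM.
Event D ends at 11:21 AM − 165 min = 8:36 AM.
Event C starts at 8:36 AM + 30 min = 9:06 AM.
Event D starts at 9:06 AM − 50 min = 8:16 AM.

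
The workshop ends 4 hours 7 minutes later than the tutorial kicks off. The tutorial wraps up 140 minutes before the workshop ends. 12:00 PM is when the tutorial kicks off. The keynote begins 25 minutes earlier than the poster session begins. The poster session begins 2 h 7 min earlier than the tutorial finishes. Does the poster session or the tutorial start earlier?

the poster session

The workshop ends at 12:00 PM + 247 min = 4:07 PM.
The tutorial ends at 4:07 PM − 140 min = 1:47 PM.
The poster session starts at 1:47 PM − 127 min = 11:40 AM.
The poster session starts at 11:40 AM and the tutorial starts at 12:00 PM, so the poster session is first.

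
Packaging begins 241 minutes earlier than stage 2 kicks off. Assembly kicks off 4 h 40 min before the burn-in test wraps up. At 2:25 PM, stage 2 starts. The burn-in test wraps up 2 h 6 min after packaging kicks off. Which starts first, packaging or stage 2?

Packaging starts at 2:25 PM − 241 min = 10:24 AM.
Packaging starts at 10:24 AM and stage 2 starts at 2:25 PM, so packaging is first.

packaging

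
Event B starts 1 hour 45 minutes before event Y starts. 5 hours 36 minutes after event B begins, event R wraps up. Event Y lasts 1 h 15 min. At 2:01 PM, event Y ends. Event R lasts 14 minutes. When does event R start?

Event Y starts at 2:01 PM − 75 min = 12:46 PM.
Event B starts at 12:46 PM − 105 min = 11:01 AM.
Event R ends at 11:01 AM + 336 min = 4:37 PM.
Event R starts at 4:37 PM − 14 min = 4:23 PM.

4:23 PM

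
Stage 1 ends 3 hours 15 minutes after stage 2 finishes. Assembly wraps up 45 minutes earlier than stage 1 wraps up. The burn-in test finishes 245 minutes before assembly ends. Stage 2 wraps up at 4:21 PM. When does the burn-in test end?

Stage 1 ends at 4:21 PM + 195 min = 7:36 PM.
Assembly ends at 7:36 PM − 45 min = 6:51 PM.
The burn-in test ends at 6:51 PM − 245 min = 2:46 PM.

2:46 PM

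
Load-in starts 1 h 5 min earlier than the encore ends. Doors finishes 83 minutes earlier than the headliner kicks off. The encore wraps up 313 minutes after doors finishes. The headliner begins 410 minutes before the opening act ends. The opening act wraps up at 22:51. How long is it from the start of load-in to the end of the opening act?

4 hours 5 minutes

The headliner starts at 22:51 − 410 min = 16:01.
Doors ends at 16:01 − 83 min = 14:38.
The encore ends at 14:38 + 313 min = 19:51.
Load-in starts at 19:51 − 65 min = 18:46.
From 18:46 to 22:51 is 4 hours 5 minutes.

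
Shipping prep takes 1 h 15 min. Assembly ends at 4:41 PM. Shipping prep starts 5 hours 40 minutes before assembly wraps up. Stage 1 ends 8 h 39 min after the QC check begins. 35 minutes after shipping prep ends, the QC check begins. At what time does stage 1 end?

9:30 PM

Shipping prep starts at 4:41 PM − 340 min = 11:01 AM.
Shipping prep ends at 11:01 AM + 75 min = 12:16 PM.
The QC check starts at 12:16 PM + 35 min = 12:51 PM.
Stage 1 ends at 12:51 PM + 519 min = 9:30 PM.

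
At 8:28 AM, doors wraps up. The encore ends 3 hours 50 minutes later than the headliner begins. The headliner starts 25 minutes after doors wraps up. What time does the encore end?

The headliner starts at 8:28 AM + 25 min = 8:53 AM.
The encore ends at 8:53 AM + 230 min = 12:43 PM.

12:43 PM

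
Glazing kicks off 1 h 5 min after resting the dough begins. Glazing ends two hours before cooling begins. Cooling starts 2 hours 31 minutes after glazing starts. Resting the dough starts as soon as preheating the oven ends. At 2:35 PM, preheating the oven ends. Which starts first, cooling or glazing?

glazing

Resting the dough starts at 2:35 PM.
Glazing starts at 2:35 PM + 65 min = 3:40 PM.
Cooling starts at 3:40 PM + 151 min = 6:11 PM.
Cooling starts at 6:11 PM and glazing starts at 3:40 PM, so glazing is first.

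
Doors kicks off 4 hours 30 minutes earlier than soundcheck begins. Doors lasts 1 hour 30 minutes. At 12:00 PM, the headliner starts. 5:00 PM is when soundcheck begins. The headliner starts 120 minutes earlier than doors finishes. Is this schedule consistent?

Doors starts at 5:00 PM − 270 min = 12:30 PM.
Doors ends at 12:30 PM + 90 min = 2:00 PM.
The headliner starts at 2:00 PM − 120 min = 12:00 PM.
That matches the stated 12:00 PM, so the schedule is consistent.

Yes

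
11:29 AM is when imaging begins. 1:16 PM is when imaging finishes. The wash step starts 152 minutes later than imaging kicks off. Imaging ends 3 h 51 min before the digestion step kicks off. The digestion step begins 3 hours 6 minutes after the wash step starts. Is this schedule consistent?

The wash step starts at 11:29 AM + 152 min = 2:01 PM.
The digestion step starts at 2:01 PM + 186 min = 5:07 PM.
Imaging ends at 5:07 PM − 231 min = 1:16 PM.
That matches the stated 1:16 PM, so the schedule is consistent.

Yes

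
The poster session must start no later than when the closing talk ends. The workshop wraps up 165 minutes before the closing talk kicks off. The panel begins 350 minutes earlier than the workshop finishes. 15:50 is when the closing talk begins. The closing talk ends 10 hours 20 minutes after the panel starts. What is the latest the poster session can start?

The workshop ends at 15:50 − 165 min = 13:05.
The panel starts at 13:05 − 350 min = 07:15.
The closing talk ends at 07:15 + 620 min = 17:35.
The poster session is bounded by the closing talk, so the latest it can start is 17:35.

17:35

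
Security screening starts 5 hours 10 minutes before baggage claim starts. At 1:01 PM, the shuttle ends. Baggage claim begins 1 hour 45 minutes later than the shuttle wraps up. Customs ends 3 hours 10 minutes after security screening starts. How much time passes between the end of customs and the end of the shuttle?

Baggage claim starts at 1:01 PM + 105 min = 2:46 PM.
Security screening starts at 2:46 PM − 310 min = 9:36 AM.
Customs ends at 9:36 AM + 190 min = 12:46 PM.
From 12:46 PM to 1:01 PM is 15 minutes.

15 minutes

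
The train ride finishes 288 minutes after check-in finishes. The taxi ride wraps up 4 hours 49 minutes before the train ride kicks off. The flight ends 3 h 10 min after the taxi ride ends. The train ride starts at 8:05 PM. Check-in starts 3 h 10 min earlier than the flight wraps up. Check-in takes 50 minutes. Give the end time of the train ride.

8:54 PM

The taxi ride ends at 8:05 PM − 289 min = 3:16 PM.
The flight ends at 3:16 PM + 190 min = 6:26 PM.
Check-in starts at 6:26 PM − 190 min = 3:16 PM.
Check-in ends at 3:16 PM + 50 min = 4:06 PM.
The train ride ends at 4:06 PM + 288 min = 8:54 PM.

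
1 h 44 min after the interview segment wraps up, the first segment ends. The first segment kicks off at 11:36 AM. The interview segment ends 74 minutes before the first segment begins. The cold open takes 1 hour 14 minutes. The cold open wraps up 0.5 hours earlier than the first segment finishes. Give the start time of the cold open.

The interview segment ends at 11:36 AM − 74 min = 10:22 AM.
The first segment ends at 10:22 AM + 104 min = 12:06 PM.
The cold open ends at 12:06 PM − 30 min = 11:36 AM.
The cold open starts at 11:36 AM − 74 min = 10:22 AM.

10:22 AM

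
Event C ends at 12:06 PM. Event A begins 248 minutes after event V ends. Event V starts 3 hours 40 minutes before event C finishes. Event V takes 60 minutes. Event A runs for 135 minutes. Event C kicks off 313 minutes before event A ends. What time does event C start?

10:36 AM

Event V starts at 12:06 PM − 220 min = 8:26 AM.
Event V ends at 8:26 AM + 60 min = 9:26 AM.
Event A starts at 9:26 AM + 248 min = 1:34 PM.
Event A ends at 1:34 PM + 135 min = 3:49 PM.
Event C starts at 3:49 PM − 313 min = 10:36 AM.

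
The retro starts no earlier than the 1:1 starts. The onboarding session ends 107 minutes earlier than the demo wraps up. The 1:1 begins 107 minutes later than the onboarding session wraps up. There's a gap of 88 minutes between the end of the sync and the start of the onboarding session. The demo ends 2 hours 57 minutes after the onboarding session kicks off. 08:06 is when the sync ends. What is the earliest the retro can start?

The onboarding session starts at 08:06 + 88 min = 09:34.
The demo ends at 09:34 + 177 min = 12:31.
The onboarding session ends at 12:31 − 107 min = 10:44.
The 1:1 starts at 10:44 + 107 min = 12:31.
The retro is bounded by the 1:1, so the earliest it can start is 12:31.

12:31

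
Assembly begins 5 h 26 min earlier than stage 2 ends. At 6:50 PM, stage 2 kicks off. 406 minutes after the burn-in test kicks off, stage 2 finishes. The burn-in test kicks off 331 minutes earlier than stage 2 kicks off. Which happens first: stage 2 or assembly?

assembly

The burn-in test starts at 6:50 PM − 331 min = 1:19 PM.
Stage 2 ends at 1:19 PM + 406 min = 8:05 PM.
Assembly starts at 8:05 PM − 326 min = 2:39 PM.
Stage 2 starts at 6:50 PM and assembly starts at 2:39 PM, so assembly is first.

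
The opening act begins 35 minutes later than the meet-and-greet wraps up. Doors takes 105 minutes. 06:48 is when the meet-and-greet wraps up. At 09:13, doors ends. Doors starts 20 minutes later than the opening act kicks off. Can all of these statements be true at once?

The opening act starts at 06:48 + 35 min = 07:23.
Doors starts at 07:23 + 20 min = 07:43.
Doors ends at 07:43 + 105 min = 09:28.
But doors is also said to end at 09:13 — a 15-minute conflict.

No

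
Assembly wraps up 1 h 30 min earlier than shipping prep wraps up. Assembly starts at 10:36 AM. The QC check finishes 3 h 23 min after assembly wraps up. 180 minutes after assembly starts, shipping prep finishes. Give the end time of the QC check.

3:29 PM

Shipping prep ends at 10:36 AM + 180 min = 1:36 PM.
Assembly ends at 1:36 PM − 90 min = 12:06 PM.
The QC check ends at 12:06 PM + 203 min = 3:29 PM.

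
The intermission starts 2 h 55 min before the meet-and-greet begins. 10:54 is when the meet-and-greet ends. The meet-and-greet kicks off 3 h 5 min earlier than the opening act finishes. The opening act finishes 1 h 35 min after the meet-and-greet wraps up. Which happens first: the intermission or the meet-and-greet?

The opening act ends at 10:54 + 95 min = 12:29.
The meet-and-greet starts at 12:29 − 185 min = 09:24.
The intermission starts at 09:24 − 175 min = 06:29.
The intermission starts at 06:29 and the meet-and-greet starts at 09:24, so the intermission is first.

the intermission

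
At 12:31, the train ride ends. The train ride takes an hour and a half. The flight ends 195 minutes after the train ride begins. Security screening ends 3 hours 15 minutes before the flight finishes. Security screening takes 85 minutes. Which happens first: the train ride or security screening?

The train ride starts at 12:31 − 90 min = 11:01.
The flight ends at 11:01 + 195 min = 14:16.
Security screening ends at 14:16 − 195 min = 11:01.
Security screening starts at 11:01 − 85 min = 09:36.
The train ride starts at 11:01 and security screening starts at 09:36, so security screening is first.

security screening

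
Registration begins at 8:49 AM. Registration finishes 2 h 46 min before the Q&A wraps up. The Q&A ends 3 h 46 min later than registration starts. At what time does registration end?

9:49 AM

The Q&A ends at 8:49 AM + 226 min = 12:35 PM.
Registration ends at 12:35 PM − 166 min = 9:49 AM.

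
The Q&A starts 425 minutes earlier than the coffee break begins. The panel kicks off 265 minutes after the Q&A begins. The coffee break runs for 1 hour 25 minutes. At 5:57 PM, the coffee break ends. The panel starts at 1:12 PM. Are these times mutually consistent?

The coffee break starts at 5:57 PM − 85 min = 4:32 PM.
The Q&A starts at 4:32 PM − 425 min = 9:27 AM.
The panel starts at 9:27 AM + 265 min = 1:52 PM.
But the panel is also said to start at 1:12 PM — a 40-minute conflict.

No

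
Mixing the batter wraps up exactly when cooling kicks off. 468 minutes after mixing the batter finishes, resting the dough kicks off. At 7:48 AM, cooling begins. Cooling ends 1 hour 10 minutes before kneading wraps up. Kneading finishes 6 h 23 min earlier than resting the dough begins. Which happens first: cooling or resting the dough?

cooling

Mixing the batter ends at 7:48 AM.
Resting the dough starts at 7:48 AM + 468 min = 3:36 PM.
Cooling starts at 7:48 AM and resting the dough starts at 3:36 PM, so cooling is first.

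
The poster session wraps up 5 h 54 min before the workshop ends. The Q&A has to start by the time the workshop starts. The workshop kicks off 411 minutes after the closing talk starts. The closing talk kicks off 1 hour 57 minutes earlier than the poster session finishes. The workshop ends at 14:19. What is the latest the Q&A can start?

The poster session ends at 14:19 − 354 min = 08:25.
The closing talk starts at 08:25 − 117 min = 06:28.
The workshop starts at 06:28 + 411 min = 13:19.
The Q&A is bounded by the workshop, so the latest it can start is 13:19.

13:19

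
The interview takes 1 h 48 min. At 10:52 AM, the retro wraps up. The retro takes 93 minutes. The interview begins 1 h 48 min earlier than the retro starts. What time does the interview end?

9:19 AM

The retro starts at 10:52 AM − 93 min = 9:19 AM.
The interview starts at 9:19 AM − 108 min = 7:31 AM.
The interview ends at 7:31 AM + 108 min = 9:19 AM.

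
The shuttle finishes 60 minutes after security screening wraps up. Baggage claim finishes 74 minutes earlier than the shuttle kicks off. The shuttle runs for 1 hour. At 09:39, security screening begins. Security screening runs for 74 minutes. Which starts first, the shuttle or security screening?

security screening

Security screening ends at 09:39 + 74 min = 10:53.
The shuttle ends at 10:53 + 60 min = 11:53.
The shuttle starts at 11:53 − 60 min = 10:53.
The shuttle starts at 10:53 and security screening starts at 09:39, so security screening is first.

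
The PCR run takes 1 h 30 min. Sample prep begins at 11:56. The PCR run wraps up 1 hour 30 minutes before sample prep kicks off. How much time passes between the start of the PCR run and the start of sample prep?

180 minutes

The PCR run ends at 11:56 − 90 min = 10:26.
The PCR run starts at 10:26 − 90 min = 08:56.
From 08:56 to 11:56 is 180 minutes.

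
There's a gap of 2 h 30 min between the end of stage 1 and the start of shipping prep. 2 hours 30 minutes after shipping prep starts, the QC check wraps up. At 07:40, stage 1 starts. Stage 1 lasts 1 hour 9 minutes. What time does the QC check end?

Stage 1 ends at 07:40 + 69 min = 08:49.
Shipping prep starts at 08:49 + 150 min = 11:19.
The QC check ends at 11:19 + 150 min = 13:49.

13:49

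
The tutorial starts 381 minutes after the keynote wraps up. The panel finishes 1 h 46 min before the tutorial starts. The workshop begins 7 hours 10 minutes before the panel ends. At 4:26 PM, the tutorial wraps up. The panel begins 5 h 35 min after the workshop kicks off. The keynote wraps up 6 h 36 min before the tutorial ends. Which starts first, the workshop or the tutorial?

The keynote ends at 4:26 PM − 396 min = 9:50 AM.
The tutorial starts at 9:50 AM + 381 min = 4:11 PM.
The panel ends at 4:11 PM − 106 min = 2:25 PM.
The workshop starts at 2:25 PM − 430 min = 7:15 AM.
The workshop starts at 7:15 AM and the tutorial starts at 4:11 PM, so the workshop is first.

the workshop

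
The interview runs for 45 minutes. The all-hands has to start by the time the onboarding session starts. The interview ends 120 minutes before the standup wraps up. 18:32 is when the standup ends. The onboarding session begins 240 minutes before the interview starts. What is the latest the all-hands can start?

11:47

The interview ends at 18:32 − 120 min = 16:32.
The interview starts at 16:32 − 45 min = 15:47.
The onboarding session starts at 15:47 − 240 min = 11:47.
The all-hands is bounded by the onboarding session, so the latest it can start is 11:47.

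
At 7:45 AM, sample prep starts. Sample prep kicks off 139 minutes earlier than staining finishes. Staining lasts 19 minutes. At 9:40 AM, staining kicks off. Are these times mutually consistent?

No

Staining ends at 9:40 AM + 19 min = 9:59 AM.
Sample prep starts at 9:59 AM − 139 min = 7:40 AM.
But sample prep is also said to start at 7:45 AM — a 5-minute conflict.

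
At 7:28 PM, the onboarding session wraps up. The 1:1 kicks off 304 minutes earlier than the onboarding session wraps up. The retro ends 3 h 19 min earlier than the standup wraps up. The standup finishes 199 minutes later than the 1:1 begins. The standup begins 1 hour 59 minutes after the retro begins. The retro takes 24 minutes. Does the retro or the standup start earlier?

The 1:1 starts at 7:28 PM − 304 min = 2:24 PM.
The standup ends at 2:24 PM + 199 min = 5:43 PM.
The retro ends at 5:43 PM − 199 min = 2:24 PM.
The retro starts at 2:24 PM − 24 min = 2:00 PM.
The standup starts at 2:00 PM + 119 min = 3:59 PM.
The retro starts at 2:00 PM and the standup starts at 3:59 PM, so the retro is first.

the retro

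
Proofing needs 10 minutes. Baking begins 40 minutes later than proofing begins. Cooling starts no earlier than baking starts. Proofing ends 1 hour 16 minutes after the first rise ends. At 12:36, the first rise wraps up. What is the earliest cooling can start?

14:22

Proofing ends at 12:36 + 76 min = 13:52.
Proofing starts at 13:52 − 10 min = 13:42.
Baking starts at 13:42 + 40 min = 14:22.
Cooling is bounded by baking, so the earliest it can start is 14:22.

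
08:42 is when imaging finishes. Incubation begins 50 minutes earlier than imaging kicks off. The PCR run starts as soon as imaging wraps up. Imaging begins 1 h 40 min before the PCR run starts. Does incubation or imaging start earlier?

The PCR run starts at 08:42.
Imaging starts at 08:42 − 100 min = 07:02.
Incubation starts at 07:02 − 50 min = 06:12.
Incubation starts at 06:12 and imaging starts at 07:02, so incubation is first.

incubation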